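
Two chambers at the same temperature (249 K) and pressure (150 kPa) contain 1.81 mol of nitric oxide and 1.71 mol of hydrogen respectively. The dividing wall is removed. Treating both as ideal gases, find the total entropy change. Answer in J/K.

ΔS_mix = 20.3 J/K

Mole fractions: x_A = 1.81/3.52 = 0.514, x_B = 0.486.
ΔS_mix = −R(n_A ln x_A + n_B ln x_B) = −8.314 × (1.81 ln 0.514 + 1.71 ln 0.486) = 20.3 J/K.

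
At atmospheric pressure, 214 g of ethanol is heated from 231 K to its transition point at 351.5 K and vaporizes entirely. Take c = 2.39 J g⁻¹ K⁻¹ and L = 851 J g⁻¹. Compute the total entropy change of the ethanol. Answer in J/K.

Warming step: ΔS₁ = m c ln(T_tr/T_i) = 214 × 2.39 × ln(351.5/231) = 214.7 J/K.
Phase change: ΔS₂ = +mL/T_tr = 214 × 851 / 351.5 = 518.1 J/K.
ΔS_total = (214.7) + (518.1) = 733 J/K.

ΔS = 733 J/K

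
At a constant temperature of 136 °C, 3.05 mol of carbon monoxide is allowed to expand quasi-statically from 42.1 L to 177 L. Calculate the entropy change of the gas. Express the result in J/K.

ΔS_gas = 36.4 J/K

For an isothermal ideal gas ΔS_gas = nR ln(V₂/V₁) = 3.05 × 8.314 × ln(177/42.1) = 36.4 J/K.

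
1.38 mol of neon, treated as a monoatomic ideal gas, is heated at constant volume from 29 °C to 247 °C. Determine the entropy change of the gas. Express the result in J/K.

In kelvin: T₁ = 302.15 K, T₂ = 520.15 K. At constant volume, ΔS = nC_V ln(T₂/T₁) with C_V = 3R/2 = 12.47 J mol⁻¹ K⁻¹.
ΔS = 1.38 × 12.47 × ln(520.15/302.15) = 9.35 J/K.

ΔS = 9.35 J/K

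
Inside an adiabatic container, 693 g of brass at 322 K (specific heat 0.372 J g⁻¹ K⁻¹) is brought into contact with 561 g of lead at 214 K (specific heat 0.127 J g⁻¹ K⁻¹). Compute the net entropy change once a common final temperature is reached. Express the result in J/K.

Energy balance: T_f = (m₁c₁T₁ + m₂c₂T₂)/(m₁c₁ + m₂c₂) = 298.61 K.
ΔS₁ = m₁c₁ ln(T_f/T₁) = 257.796 × ln(298.61/322) = -19.44 J/K.
ΔS₂ = m₂c₂ ln(T_f/T₂) = 71.247 × ln(298.61/214) = 23.74 J/K.
ΔS_total = -19.44 + 23.74 = 4.3 J/K.

ΔS_total = 4.3 J/K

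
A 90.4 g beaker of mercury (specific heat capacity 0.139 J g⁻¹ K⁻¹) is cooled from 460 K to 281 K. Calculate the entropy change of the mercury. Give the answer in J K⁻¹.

ΔS = -6.19 J/K

ΔS = ∫dQ_rev/T = m c ln(T₂/T₁) = 90.4 × 0.139 × ln(281/460) = -6.19 J/K.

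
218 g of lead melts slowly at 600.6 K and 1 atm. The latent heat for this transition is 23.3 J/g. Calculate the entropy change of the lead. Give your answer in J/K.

ΔS = 8.46 J/K

Heat absorbed by the substance: Q = mL = 218 × 23.3 = 5079.4 J.
At constant T, ΔS = Q_rev/T = 5079.4 / 600.6 = 8.46 J/K.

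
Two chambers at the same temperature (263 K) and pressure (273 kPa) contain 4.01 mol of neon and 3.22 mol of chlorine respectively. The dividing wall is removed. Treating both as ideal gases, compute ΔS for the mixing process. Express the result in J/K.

Mole fractions: x_A = 4.01/7.23 = 0.555, x_B = 0.445.
ΔS_mix = −R(n_A ln x_A + n_B ln x_B) = −8.314 × (4.01 ln 0.555 + 3.22 ln 0.445) = 41.3 J/K.

ΔS_mix = 41.3 J/K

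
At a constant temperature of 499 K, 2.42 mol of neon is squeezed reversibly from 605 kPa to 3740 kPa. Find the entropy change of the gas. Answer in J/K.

For an isothermal ideal gas ΔS_gas = nR ln(P₁/P₂) = 2.42 × 8.314 × ln(605/3740) = -36.7 J/K.

ΔS_gas = -36.7 J/K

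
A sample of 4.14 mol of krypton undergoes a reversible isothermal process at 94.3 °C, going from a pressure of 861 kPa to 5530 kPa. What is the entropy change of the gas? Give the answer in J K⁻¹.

For an isothermal ideal gas ΔS_gas = nR ln(P₁/P₂) = 4.14 × 8.314 × ln(861/5530) = -64 J/K.

ΔS_gas = -64 J/K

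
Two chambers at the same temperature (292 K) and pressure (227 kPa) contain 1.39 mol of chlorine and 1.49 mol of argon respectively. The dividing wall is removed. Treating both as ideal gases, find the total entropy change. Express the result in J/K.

Mole fractions: x_A = 1.39/2.88 = 0.483, x_B = 0.517.
ΔS_mix = −R(n_A ln x_A + n_B ln x_B) = −8.314 × (1.39 ln 0.483 + 1.49 ln 0.517) = 16.6 J/K.

ΔS_mix = 16.6 J/K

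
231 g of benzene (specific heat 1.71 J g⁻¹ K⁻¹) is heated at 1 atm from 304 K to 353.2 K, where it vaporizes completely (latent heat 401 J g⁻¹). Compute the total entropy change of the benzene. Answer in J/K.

ΔS = 322 J/K

Warming step: ΔS₁ = m c ln(T_tr/T_i) = 231 × 1.71 × ln(353.2/304) = 59.25 J/K.
Phase change: ΔS₂ = +mL/T_tr = 231 × 401 / 353.2 = 262.3 J/K.
ΔS_total = (59.25) + (262.3) = 322 J/K.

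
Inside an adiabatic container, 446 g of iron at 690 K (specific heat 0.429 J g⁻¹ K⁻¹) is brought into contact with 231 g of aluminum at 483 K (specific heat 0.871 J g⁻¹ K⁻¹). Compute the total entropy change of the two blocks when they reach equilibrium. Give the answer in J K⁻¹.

Energy balance: T_f = (m₁c₁T₁ + m₂c₂T₂)/(m₁c₁ + m₂c₂) = 583.9 K.
ΔS₁ = m₁c₁ ln(T_f/T₁) = 191.334 × ln(583.9/690) = -31.95 J/K.
ΔS₂ = m₂c₂ ln(T_f/T₂) = 201.201 × ln(583.9/483) = 38.17 J/K.
ΔS_total = -31.95 + 38.17 = 6.22 J/K.

ΔS_total = 6.22 J/K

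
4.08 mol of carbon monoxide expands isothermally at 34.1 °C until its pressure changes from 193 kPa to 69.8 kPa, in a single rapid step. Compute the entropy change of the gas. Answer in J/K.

Entropy is a state function, so ΔS_gas depends only on the end states.
For an isothermal ideal gas ΔS_gas = nR ln(P₁/P₂) = 4.08 × 8.314 × ln(193/69.8) = 34.5 J/K.

ΔS_gas = 34.5 J/K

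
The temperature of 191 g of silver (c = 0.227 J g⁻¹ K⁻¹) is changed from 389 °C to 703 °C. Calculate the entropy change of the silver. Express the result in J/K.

In kelvin: T₁ = 662.15 K, T₂ = 976.15 K. ΔS = ∫dQ_rev/T = m c ln(T₂/T₁) = 191 × 0.227 × ln(976.15/662.15) = 16.8 J/K.

ΔS = 16.8 J/K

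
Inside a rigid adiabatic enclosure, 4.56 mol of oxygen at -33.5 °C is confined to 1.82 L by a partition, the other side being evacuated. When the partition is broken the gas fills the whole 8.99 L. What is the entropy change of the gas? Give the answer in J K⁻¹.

ΔS_gas = 60.6 J/K

For an ideal gas in free expansion Q = 0 and W = 0, so T is unchanged.
Entropy is a state function; using a reversible isothermal path, ΔS_gas = nR ln(V₂/V₁) = 4.56 × 8.314 × ln(8.99/1.82) = 60.6 J/K.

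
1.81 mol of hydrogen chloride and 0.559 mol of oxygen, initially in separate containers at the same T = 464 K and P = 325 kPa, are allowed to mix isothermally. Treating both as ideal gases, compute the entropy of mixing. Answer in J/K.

Mole fractions: x_A = 1.81/2.37 = 0.764, x_B = 0.236.
ΔS_mix = −R(n_A ln x_A + n_B ln x_B) = −8.314 × (1.81 ln 0.764 + 0.559 ln 0.236) = 10.8 J/K.

ΔS_mix = 10.8 J/K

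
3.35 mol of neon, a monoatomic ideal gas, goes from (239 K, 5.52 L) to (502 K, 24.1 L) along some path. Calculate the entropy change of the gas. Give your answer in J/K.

Entropy is a state function: ΔS = nC_V ln(T₂/T₁) + nR ln(V₂/V₁), with C_V = 3R/2 = 12.47 J mol⁻¹ K⁻¹ for a monoatomic ideal gas.
ΔS = 3.35 × [12.47 × ln(502/239) + 8.314 × ln(24.1/5.52)] = 72.1 J/K.

ΔS = 72.1 J/K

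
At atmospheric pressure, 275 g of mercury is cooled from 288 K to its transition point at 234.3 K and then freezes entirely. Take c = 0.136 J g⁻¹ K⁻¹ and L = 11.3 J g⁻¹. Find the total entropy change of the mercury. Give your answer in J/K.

Cooling step: ΔS₁ = m c ln(T_tr/T_i) = 275 × 0.136 × ln(234.3/288) = -7.718 J/K.
Phase change: ΔS₂ = −mL/T_tr = −275 × 11.3 / 234.3 = -13.26 J/K.
ΔS_total = (-7.718) + (-13.26) = -21 J/K.

ΔS = -21 J/K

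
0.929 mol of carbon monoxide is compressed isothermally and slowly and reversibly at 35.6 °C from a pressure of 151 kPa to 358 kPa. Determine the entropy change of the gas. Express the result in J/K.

ΔS_gas = -6.67 J/K

For an isothermal ideal gas ΔS_gas = nR ln(P₁/P₂) = 0.929 × 8.314 × ln(151/358) = -6.67 J/K.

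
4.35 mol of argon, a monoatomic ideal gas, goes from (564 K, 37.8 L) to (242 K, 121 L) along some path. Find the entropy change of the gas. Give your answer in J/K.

Entropy is a state function: ΔS = nC_V ln(T₂/T₁) + nR ln(V₂/V₁), with C_V = 3R/2 = 12.47 J mol⁻¹ K⁻¹ for a monoatomic ideal gas.
ΔS = 4.35 × [12.47 × ln(242/564) + 8.314 × ln(121/37.8)] = -3.82 J/K.

ΔS = -3.82 J/K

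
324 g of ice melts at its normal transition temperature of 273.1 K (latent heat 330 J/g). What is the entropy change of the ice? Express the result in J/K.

ΔS = 392 J/K

Heat absorbed by the substance: Q = mL = 324 × 330 = 106920 J.
At constant T, ΔS = Q_rev/T = 106920 / 273.1 = 392 J/K.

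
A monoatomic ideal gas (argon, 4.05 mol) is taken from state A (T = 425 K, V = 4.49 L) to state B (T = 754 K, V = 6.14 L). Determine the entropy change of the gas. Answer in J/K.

Entropy is a state function: ΔS = nC_V ln(T₂/T₁) + nR ln(V₂/V₁), with C_V = 3R/2 = 12.47 J mol⁻¹ K⁻¹ for a monoatomic ideal gas.
ΔS = 4.05 × [12.47 × ln(754/425) + 8.314 × ln(6.14/4.49)] = 39.5 J/K.

ΔS = 39.5 J/K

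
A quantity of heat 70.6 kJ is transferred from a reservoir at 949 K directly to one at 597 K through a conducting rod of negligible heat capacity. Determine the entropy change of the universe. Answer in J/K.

ΔS_hot = −Q/T_H = −70600/949 = -74.39 J/K and ΔS_cold = +Q/T_C = 70600/597 = 118.3 J/K.
ΔS_total = -74.39 + 118.3 = 43.9 J/K, positive as the second law requires.

ΔS_total = 43.9 J/K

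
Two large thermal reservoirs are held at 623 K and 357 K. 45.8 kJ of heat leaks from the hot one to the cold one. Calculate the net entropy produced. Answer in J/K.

ΔS_hot = −Q/T_H = −45800/623 = -73.52 J/K and ΔS_cold = +Q/T_C = 45800/357 = 128.3 J/K.
ΔS_total = -73.52 + 128.3 = 54.8 J/K, positive as the second law requires.

ΔS_total = 54.8 J/K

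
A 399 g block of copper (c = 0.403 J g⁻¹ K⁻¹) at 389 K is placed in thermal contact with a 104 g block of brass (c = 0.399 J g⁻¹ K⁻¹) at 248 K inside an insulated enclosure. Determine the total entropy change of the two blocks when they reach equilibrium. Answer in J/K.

ΔS_total = 3.05 J/K

Energy balance: T_f = (m₁c₁T₁ + m₂c₂T₂)/(m₁c₁ + m₂c₂) = 360.08 K.
ΔS₁ = m₁c₁ ln(T_f/T₁) = 160.797 × ln(360.08/389) = -12.42 J/K.
ΔS₂ = m₂c₂ ln(T_f/T₂) = 41.496 × ln(360.08/248) = 15.47 J/K.
ΔS_total = -12.42 + 15.47 = 3.05 J/K.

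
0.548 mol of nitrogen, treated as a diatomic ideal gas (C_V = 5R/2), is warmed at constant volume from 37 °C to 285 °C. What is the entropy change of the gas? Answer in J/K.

ΔS = 6.69 J/K

In kelvin: T₁ = 310.15 K, T₂ = 558.15 K. At constant volume, ΔS = nC_V ln(T₂/T₁) with C_V = 5R/2 = 20.79 J mol⁻¹ K⁻¹.
ΔS = 0.548 × 20.79 × ln(558.15/310.15) = 6.69 J/K.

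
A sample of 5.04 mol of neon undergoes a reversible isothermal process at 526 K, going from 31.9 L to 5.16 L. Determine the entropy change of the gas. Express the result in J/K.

For an isothermal ideal gas ΔS_gas = nR ln(V₂/V₁) = 5.04 × 8.314 × ln(5.16/31.9) = -76.3 J/K.

ΔS_gas = -76.3 J/K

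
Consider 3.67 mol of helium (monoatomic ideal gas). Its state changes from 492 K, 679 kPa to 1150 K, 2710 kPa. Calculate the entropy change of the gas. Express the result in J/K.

ΔS = 22.5 J/K

ΔS = nC_p ln(T₂/T₁) − nR ln(P₂/P₁), with C_p = 5R/2 = 20.79 J mol⁻¹ K⁻¹ for a monoatomic ideal gas.
ΔS = 3.67 × [20.79 × ln(1150/492) − 8.314 × ln(2710/679)] = 22.5 J/K.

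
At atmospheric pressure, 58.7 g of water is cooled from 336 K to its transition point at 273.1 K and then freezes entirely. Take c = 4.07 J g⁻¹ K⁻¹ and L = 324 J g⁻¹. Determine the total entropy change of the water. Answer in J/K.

ΔS = -119 J/K

Cooling step: ΔS₁ = m c ln(T_tr/T_i) = 58.7 × 4.07 × ln(273.1/336) = -49.52 J/K.
Phase change: ΔS₂ = −mL/T_tr = −58.7 × 324 / 273.1 = -69.64 J/K.
ΔS_total = (-49.52) + (-69.64) = -119 J/K.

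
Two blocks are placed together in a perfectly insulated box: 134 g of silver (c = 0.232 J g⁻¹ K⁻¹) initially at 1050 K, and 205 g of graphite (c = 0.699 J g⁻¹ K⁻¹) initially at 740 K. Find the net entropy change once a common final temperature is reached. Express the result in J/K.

Energy balance: T_f = (m₁c₁T₁ + m₂c₂T₂)/(m₁c₁ + m₂c₂) = 795.27 K.
ΔS₁ = m₁c₁ ln(T_f/T₁) = 31.088 × ln(795.27/1050) = -8.638 J/K.
ΔS₂ = m₂c₂ ln(T_f/T₂) = 143.295 × ln(795.27/740) = 10.32 J/K.
ΔS_total = -8.638 + 10.32 = 1.68 J/K.

ΔS_total = 1.68 J/K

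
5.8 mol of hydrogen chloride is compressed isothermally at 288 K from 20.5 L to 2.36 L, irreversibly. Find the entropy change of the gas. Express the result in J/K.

Entropy is a state function, so ΔS_gas depends only on the end states.
For an isothermal ideal gas ΔS_gas = nR ln(V₂/V₁) = 5.8 × 8.314 × ln(2.36/20.5) = -104 J/K.

ΔS_gas = -104 J/K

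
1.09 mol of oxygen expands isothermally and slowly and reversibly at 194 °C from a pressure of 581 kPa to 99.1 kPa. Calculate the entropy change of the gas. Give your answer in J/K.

ΔS_gas = 16 J/K

For an isothermal ideal gas ΔS_gas = nR ln(P₁/P₂) = 1.09 × 8.314 × ln(581/99.1) = 16 J/K.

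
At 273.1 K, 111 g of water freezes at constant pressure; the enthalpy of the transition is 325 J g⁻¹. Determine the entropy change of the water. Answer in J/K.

ΔS = -132 J/K

Heat released by the substance: Q = −mL = −111 × 325 = −36075 J.
At constant T, ΔS = Q_rev/T = −36075 / 273.1 = -132 J/K.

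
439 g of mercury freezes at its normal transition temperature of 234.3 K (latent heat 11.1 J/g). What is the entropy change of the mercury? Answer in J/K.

Heat released by the substance: Q = −mL = −439 × 11.1 = −4872.9 J.
At constant T, ΔS = Q_rev/T = −4872.9 / 234.3 = -20.8 J/K.

ΔS = -20.8 J/K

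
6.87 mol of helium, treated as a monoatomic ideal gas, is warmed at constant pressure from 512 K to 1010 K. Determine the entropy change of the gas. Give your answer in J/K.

ΔS = 97 J/K

At constant pressure, ΔS = nC_p ln(T₂/T₁) with C_p = 5R/2 = 20.79 J mol⁻¹ K⁻¹.
ΔS = 6.87 × 20.79 × ln(1010/512) = 97 J/K.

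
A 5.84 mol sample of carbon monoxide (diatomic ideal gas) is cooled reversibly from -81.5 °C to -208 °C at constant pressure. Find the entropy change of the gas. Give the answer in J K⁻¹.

In kelvin: T₁ = 191.65 K, T₂ = 65.15 K. At constant pressure, ΔS = nC_p ln(T₂/T₁) with C_p = 7R/2 = 29.1 J mol⁻¹ K⁻¹.
ΔS = 5.84 × 29.1 × ln(65.15/191.65) = -183 J/K.

ΔS = -183 J/K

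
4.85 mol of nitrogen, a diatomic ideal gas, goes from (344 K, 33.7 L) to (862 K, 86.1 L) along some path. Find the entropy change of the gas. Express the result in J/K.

Entropy is a state function: ΔS = nC_V ln(T₂/T₁) + nR ln(V₂/V₁), with C_V = 5R/2 = 20.79 J mol⁻¹ K⁻¹ for a diatomic ideal gas.
ΔS = 4.85 × [20.79 × ln(862/344) + 8.314 × ln(86.1/33.7)] = 130 J/K.

ΔS = 130 J/K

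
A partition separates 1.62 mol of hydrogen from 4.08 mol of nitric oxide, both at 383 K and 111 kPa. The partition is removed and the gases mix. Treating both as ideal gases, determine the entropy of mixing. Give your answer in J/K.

Mole fractions: x_A = 1.62/5.7 = 0.284, x_B = 0.716.
ΔS_mix = −R(n_A ln x_A + n_B ln x_B) = −8.314 × (1.62 ln 0.284 + 4.08 ln 0.716) = 28.3 J/K.

ΔS_mix = 28.3 J/K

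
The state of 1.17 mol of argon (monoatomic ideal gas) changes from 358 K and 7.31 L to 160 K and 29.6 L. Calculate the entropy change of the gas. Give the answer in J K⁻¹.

Entropy is a state function: ΔS = nC_V ln(T₂/T₁) + nR ln(V₂/V₁), with C_V = 3R/2 = 12.47 J mol⁻¹ K⁻¹ for a monoatomic ideal gas.
ΔS = 1.17 × [12.47 × ln(160/358) + 8.314 × ln(29.6/7.31)] = 1.85 J/K.

ΔS = 1.85 J/K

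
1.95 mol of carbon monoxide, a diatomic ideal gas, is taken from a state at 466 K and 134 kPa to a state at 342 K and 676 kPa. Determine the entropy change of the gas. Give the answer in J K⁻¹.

ΔS = nC_p ln(T₂/T₁) − nR ln(P₂/P₁), with C_p = 7R/2 = 29.1 J mol⁻¹ K⁻¹ for a diatomic ideal gas.
ΔS = 1.95 × [29.1 × ln(342/466) − 8.314 × ln(676/134)] = -43.8 J/K.

ΔS = -43.8 J/K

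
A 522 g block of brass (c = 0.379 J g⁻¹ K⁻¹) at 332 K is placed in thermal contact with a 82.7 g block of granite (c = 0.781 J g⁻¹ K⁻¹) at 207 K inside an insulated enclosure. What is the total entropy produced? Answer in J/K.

ΔS_total = 4.99 J/K

Energy balance: T_f = (m₁c₁T₁ + m₂c₂T₂)/(m₁c₁ + m₂c₂) = 301.23 K.
ΔS₁ = m₁c₁ ln(T_f/T₁) = 197.838 × ln(301.23/332) = -19.24 J/K.
ΔS₂ = m₂c₂ ln(T_f/T₂) = 64.5887 × ln(301.23/207) = 24.23 J/K.
ΔS_total = -19.24 + 24.23 = 4.99 J/K.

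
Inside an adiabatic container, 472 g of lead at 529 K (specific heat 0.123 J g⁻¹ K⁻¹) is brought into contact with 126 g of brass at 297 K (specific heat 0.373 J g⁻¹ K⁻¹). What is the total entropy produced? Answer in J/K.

Energy balance: T_f = (m₁c₁T₁ + m₂c₂T₂)/(m₁c₁ + m₂c₂) = 425.21 K.
ΔS₁ = m₁c₁ ln(T_f/T₁) = 58.056 × ln(425.21/529) = -12.68 J/K.
ΔS₂ = m₂c₂ ln(T_f/T₂) = 46.998 × ln(425.21/297) = 16.87 J/K.
ΔS_total = -12.68 + 16.87 = 4.19 J/K.

ΔS_total = 4.19 J/K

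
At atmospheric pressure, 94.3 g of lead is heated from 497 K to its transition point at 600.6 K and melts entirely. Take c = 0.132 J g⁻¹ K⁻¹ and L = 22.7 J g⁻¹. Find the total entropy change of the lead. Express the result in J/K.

Warming step: ΔS₁ = m c ln(T_tr/T_i) = 94.3 × 0.132 × ln(600.6/497) = 2.357 J/K.
Phase change: ΔS₂ = +mL/T_tr = 94.3 × 22.7 / 600.6 = 3.564 J/K.
ΔS_total = (2.357) + (3.564) = 5.92 J/K.

ΔS = 5.92 J/K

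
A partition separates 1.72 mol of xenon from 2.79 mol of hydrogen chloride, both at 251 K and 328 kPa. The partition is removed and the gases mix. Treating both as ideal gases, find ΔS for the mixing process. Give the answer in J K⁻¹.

Mole fractions: x_A = 1.72/4.51 = 0.381, x_B = 0.619.
ΔS_mix = −R(n_A ln x_A + n_B ln x_B) = −8.314 × (1.72 ln 0.381 + 2.79 ln 0.619) = 24.9 J/K.

ΔS_mix = 24.9 J/K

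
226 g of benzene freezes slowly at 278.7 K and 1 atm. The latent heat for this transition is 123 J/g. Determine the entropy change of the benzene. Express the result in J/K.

Heat released by the substance: Q = −mL = −226 × 123 = −27798 J.
At constant T, ΔS = Q_rev/T = −27798 / 278.7 = -99.7 J/K.

ΔS = -99.7 J/K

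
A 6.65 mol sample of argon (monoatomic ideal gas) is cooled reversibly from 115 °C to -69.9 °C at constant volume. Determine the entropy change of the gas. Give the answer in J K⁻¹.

In kelvin: T₁ = 388.15 K, T₂ = 203.25 K. At constant volume, ΔS = nC_V ln(T₂/T₁) with C_V = 3R/2 = 12.47 J mol⁻¹ K⁻¹.
ΔS = 6.65 × 12.47 × ln(203.25/388.15) = -53.7 J/K.

ΔS = -53.7 J/K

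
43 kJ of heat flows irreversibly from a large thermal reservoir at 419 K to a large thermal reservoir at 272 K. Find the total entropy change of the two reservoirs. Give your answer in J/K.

ΔS_total = 55.5 J/K

ΔS_hot = −Q/T_H = −43000/419 = -102.6 J/K and ΔS_cold = +Q/T_C = 43000/272 = 158.1 J/K.
ΔS_total = -102.6 + 158.1 = 55.5 J/K, positive as the second law requires.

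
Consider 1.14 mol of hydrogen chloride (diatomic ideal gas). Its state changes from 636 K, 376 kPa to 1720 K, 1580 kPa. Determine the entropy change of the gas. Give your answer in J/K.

ΔS = 19.4 J/K

ΔS = nC_p ln(T₂/T₁) − nR ln(P₂/P₁), with C_p = 7R/2 = 29.1 J mol⁻¹ K⁻¹ for a diatomic ideal gas.
ΔS = 1.14 × [29.1 × ln(1720/636) − 8.314 × ln(1580/376)] = 19.4 J/K.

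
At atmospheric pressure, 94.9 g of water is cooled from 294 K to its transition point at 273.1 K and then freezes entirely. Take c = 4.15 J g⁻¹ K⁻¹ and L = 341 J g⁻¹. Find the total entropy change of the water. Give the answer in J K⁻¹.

Cooling step: ΔS₁ = m c ln(T_tr/T_i) = 94.9 × 4.15 × ln(273.1/294) = -29.04 J/K.
Phase change: ΔS₂ = −mL/T_tr = −94.9 × 341 / 273.1 = -118.5 J/K.
ΔS_total = (-29.04) + (-118.5) = -148 J/K.

ΔS = -148 J/K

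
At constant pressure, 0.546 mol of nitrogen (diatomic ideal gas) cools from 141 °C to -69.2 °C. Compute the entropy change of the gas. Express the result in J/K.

ΔS = -11.3 J/K

In kelvin: T₁ = 414.15 K, T₂ = 203.95 K. At constant pressure, ΔS = nC_p ln(T₂/T₁) with C_p = 7R/2 = 29.1 J mol⁻¹ K⁻¹.
ΔS = 0.546 × 29.1 × ln(203.95/414.15) = -11.3 J/K.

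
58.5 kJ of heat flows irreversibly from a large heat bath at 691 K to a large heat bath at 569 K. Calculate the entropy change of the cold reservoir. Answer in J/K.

The cold reservoir gains heat Q, so ΔS_cold = +Q/T_C = 58500/569 = 103 J/K.

ΔS_cold = 103 J/K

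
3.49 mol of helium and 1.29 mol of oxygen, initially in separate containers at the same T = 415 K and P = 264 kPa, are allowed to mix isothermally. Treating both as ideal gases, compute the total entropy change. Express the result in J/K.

ΔS_mix = 23.2 J/K

Mole fractions: x_A = 3.49/4.78 = 0.73, x_B = 0.27.
ΔS_mix = −R(n_A ln x_A + n_B ln x_B) = −8.314 × (3.49 ln 0.73 + 1.29 ln 0.27) = 23.2 J/K.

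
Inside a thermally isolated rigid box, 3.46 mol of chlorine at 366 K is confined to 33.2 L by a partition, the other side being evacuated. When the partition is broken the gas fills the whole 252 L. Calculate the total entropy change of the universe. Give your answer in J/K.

No heat is exchanged and no work is done, so the ideal-gas temperature stays constant.
Entropy is a state function; using a reversible isothermal path, ΔS_gas = nR ln(V₂/V₁) = 3.46 × 8.314 × ln(252/33.2) = 58.3 J/K.
The insulated surroundings exchange no heat, so ΔS_surr = 0 and ΔS_universe = ΔS_gas.

ΔS_universe = 58.3 J/K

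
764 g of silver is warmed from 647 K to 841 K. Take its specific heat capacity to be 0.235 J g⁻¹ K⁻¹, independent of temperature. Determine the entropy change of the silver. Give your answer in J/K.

ΔS = 47.1 J/K

ΔS = ∫dQ_rev/T = m c ln(T₂/T₁) = 764 × 0.235 × ln(841/647) = 47.1 J/K.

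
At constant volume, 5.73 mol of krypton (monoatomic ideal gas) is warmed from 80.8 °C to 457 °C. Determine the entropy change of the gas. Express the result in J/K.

In kelvin: T₁ = 353.95 K, T₂ = 730.15 K. At constant volume, ΔS = nC_V ln(T₂/T₁) with C_V = 3R/2 = 12.47 J mol⁻¹ K⁻¹.
ΔS = 5.73 × 12.47 × ln(730.15/353.95) = 51.7 J/K.

ΔS = 51.7 J/K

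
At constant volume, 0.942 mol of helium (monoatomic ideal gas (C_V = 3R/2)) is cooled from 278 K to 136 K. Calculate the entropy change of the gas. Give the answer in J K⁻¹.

ΔS = -8.4 J/K

At constant volume, ΔS = nC_V ln(T₂/T₁) with C_V = 3R/2 = 12.47 J mol⁻¹ K⁻¹.
ΔS = 0.942 × 12.47 × ln(136/278) = -8.4 J/K.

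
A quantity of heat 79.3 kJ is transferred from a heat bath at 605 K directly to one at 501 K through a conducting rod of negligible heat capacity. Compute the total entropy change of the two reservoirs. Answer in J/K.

ΔS_total = 27.2 J/K

ΔS_hot = −Q/T_H = −79300/605 = -131.1 J/K and ΔS_cold = +Q/T_C = 79300/501 = 158.3 J/K.
ΔS_total = -131.1 + 158.3 = 27.2 J/K, positive as the second law requires.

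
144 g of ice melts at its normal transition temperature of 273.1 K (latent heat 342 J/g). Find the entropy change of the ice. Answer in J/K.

ΔS = 180 J/K

Heat absorbed by the substance: Q = mL = 144 × 342 = 49248 J.
At constant T, ΔS = Q_rev/T = 49248 / 273.1 = 180 J/K.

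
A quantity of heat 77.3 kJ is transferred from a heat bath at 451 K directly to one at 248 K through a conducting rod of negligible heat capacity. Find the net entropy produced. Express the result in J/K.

ΔS_total = 140 J/K

ΔS_hot = −Q/T_H = −77300/451 = -171.4 J/K and ΔS_cold = +Q/T_C = 77300/248 = 311.7 J/K.
ΔS_total = -171.4 + 311.7 = 140 J/K, positive as the second law requires.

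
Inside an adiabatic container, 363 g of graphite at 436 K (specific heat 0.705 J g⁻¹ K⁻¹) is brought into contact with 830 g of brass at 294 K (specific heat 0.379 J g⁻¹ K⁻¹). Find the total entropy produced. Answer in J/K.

Energy balance: T_f = (m₁c₁T₁ + m₂c₂T₂)/(m₁c₁ + m₂c₂) = 357.7 K.
ΔS₁ = m₁c₁ ln(T_f/T₁) = 255.915 × ln(357.7/436) = -50.66 J/K.
ΔS₂ = m₂c₂ ln(T_f/T₂) = 314.57 × ln(357.7/294) = 61.69 J/K.
ΔS_total = -50.66 + 61.69 = 11 J/K.

ΔS_total = 11 J/K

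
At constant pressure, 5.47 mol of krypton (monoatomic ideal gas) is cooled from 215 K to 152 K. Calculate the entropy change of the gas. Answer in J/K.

At constant pressure, ΔS = nC_p ln(T₂/T₁) with C_p = 5R/2 = 20.79 J mol⁻¹ K⁻¹.
ΔS = 5.47 × 20.79 × ln(152/215) = -39.4 J/K.

ΔS = -39.4 J/K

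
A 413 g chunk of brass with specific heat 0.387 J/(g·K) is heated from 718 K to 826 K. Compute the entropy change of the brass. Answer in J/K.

ΔS = 22.4 J/K

ΔS = ∫dQ_rev/T = m c ln(T₂/T₁) = 413 × 0.387 × ln(826/718) = 22.4 J/K.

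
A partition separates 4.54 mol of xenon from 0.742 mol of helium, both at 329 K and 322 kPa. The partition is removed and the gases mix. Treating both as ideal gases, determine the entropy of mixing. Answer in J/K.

Mole fractions: x_A = 4.54/5.28 = 0.86, x_B = 0.14.
ΔS_mix = −R(n_A ln x_A + n_B ln x_B) = −8.314 × (4.54 ln 0.86 + 0.742 ln 0.14) = 17.8 J/K.

ΔS_mix = 17.8 J/K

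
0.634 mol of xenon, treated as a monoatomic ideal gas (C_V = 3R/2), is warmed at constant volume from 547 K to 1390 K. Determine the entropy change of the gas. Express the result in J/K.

At constant volume, ΔS = nC_V ln(T₂/T₁) with C_V = 3R/2 = 12.47 J mol⁻¹ K⁻¹.
ΔS = 0.634 × 12.47 × ln(1390/547) = 7.37 J/K.

ΔS = 7.37 J/K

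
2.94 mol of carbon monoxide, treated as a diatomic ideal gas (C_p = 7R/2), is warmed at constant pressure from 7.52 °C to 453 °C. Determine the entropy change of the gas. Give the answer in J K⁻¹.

ΔS = 81.3 J/K

In kelvin: T₁ = 280.67 K, T₂ = 726.15 K. At constant pressure, ΔS = nC_p ln(T₂/T₁) with C_p = 7R/2 = 29.1 J mol⁻¹ K⁻¹.
ΔS = 2.94 × 29.1 × ln(726.15/280.67) = 81.3 J/K.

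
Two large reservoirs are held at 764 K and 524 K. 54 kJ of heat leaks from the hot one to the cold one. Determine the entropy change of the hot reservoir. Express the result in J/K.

ΔS_hot = -70.7 J/K

The hot reservoir loses heat Q, so ΔS_hot = −Q/T_H = −54000/764 = -70.7 J/K.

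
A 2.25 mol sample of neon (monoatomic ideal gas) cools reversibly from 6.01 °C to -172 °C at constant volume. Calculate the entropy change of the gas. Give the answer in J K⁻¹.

ΔS = -28.5 J/K

In kelvin: T₁ = 279.16 K, T₂ = 101.15 K. At constant volume, ΔS = nC_V ln(T₂/T₁) with C_V = 3R/2 = 12.47 J mol⁻¹ K⁻¹.
ΔS = 2.25 × 12.47 × ln(101.15/279.16) = -28.5 J/K.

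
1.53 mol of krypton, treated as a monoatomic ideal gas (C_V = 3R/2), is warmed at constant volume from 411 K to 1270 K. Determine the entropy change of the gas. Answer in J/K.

At constant volume, ΔS = nC_V ln(T₂/T₁) with C_V = 3R/2 = 12.47 J mol⁻¹ K⁻¹.
ΔS = 1.53 × 12.47 × ln(1270/411) = 21.5 J/K.

ΔS = 21.5 J/K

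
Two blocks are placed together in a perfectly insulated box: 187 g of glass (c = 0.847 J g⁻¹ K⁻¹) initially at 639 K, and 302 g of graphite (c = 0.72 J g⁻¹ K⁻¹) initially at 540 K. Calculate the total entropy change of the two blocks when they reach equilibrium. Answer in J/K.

Energy balance: T_f = (m₁c₁T₁ + m₂c₂T₂)/(m₁c₁ + m₂c₂) = 581.72 K.
ΔS₁ = m₁c₁ ln(T_f/T₁) = 158.389 × ln(581.72/639) = -14.87 J/K.
ΔS₂ = m₂c₂ ln(T_f/T₂) = 217.44 × ln(581.72/540) = 16.18 J/K.
ΔS_total = -14.87 + 16.18 = 1.31 J/K.

ΔS_total = 1.31 J/K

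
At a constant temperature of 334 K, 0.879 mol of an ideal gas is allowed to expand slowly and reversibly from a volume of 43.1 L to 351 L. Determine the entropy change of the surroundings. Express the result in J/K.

ΔS_surr = -15.3 J/K

For an isothermal ideal gas ΔS_gas = nR ln(V₂/V₁) = 0.879 × 8.314 × ln(351/43.1) = 15.3 J/K.
The process is reversible, so ΔS_surr = −ΔS_gas = -15.3 J/K and ΔS_universe = 0.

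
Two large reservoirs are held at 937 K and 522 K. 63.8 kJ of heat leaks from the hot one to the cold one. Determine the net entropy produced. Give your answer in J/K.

ΔS_hot = −Q/T_H = −63800/937 = -68.09 J/K and ΔS_cold = +Q/T_C = 63800/522 = 122.2 J/K.
ΔS_total = -68.09 + 122.2 = 54.1 J/K, positive as the second law requires.

ΔS_total = 54.1 J/K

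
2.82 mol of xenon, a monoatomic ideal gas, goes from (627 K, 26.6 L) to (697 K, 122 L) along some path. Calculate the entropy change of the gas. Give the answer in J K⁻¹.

Entropy is a state function: ΔS = nC_V ln(T₂/T₁) + nR ln(V₂/V₁), with C_V = 3R/2 = 12.47 J mol⁻¹ K⁻¹ for a monoatomic ideal gas.
ΔS = 2.82 × [12.47 × ln(697/627) + 8.314 × ln(122/26.6)] = 39.4 J/K.

ΔS = 39.4 J/K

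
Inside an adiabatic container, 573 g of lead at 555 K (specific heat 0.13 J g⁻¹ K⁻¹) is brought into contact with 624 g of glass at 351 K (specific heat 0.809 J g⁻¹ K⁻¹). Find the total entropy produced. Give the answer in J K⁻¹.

ΔS_total = 7.62 J/K

Energy balance: T_f = (m₁c₁T₁ + m₂c₂T₂)/(m₁c₁ + m₂c₂) = 377.23 K.
ΔS₁ = m₁c₁ ln(T_f/T₁) = 74.49 × ln(377.23/555) = -28.76 J/K.
ΔS₂ = m₂c₂ ln(T_f/T₂) = 504.816 × ln(377.23/351) = 36.38 J/K.
ΔS_total = -28.76 + 36.38 = 7.62 J/K.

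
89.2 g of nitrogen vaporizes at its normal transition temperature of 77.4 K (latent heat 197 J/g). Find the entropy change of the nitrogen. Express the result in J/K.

Heat absorbed by the substance: Q = mL = 89.2 × 197 = 17572.4 J.
At constant T, ΔS = Q_rev/T = 17572.4 / 77.4 = 227 J/K.

ΔS = 227 J/K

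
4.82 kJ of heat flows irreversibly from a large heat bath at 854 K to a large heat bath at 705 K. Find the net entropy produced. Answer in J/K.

ΔS_total = 1.19 J/K

ΔS_hot = −Q/T_H = −4820/854 = -5.644 J/K and ΔS_cold = +Q/T_C = 4820/705 = 6.837 J/K.
ΔS_total = -5.644 + 6.837 = 1.19 J/K, positive as the second law requires.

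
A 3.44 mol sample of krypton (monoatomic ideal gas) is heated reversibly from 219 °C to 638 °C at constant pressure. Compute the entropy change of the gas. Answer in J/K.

In kelvin: T₁ = 492.15 K, T₂ = 911.15 K. At constant pressure, ΔS = nC_p ln(T₂/T₁) with C_p = 5R/2 = 20.79 J mol⁻¹ K⁻¹.
ΔS = 3.44 × 20.79 × ln(911.15/492.15) = 44 J/K.

ΔS = 44 J/K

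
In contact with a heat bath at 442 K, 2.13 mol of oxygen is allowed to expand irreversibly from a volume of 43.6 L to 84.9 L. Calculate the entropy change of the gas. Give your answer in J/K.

Entropy is a state function, so ΔS_gas depends only on the end states.
For an isothermal ideal gas ΔS_gas = nR ln(V₂/V₁) = 2.13 × 8.314 × ln(84.9/43.6) = 11.8 J/K.

ΔS_gas = 11.8 J/K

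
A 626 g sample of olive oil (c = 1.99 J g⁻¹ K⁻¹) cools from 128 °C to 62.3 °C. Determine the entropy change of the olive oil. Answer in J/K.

ΔS = -223 J/K

In kelvin: T₁ = 401.15 K, T₂ = 335.45 K. ΔS = ∫dQ_rev/T = m c ln(T₂/T₁) = 626 × 1.99 × ln(335.45/401.15) = -223 J/K.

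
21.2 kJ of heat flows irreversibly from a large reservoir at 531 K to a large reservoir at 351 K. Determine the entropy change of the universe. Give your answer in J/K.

ΔS_hot = −Q/T_H = −21200/531 = -39.92 J/K and ΔS_cold = +Q/T_C = 21200/351 = 60.4 J/K.
ΔS_total = -39.92 + 60.4 = 20.5 J/K, positive as the second law requires.

ΔS_total = 20.5 J/K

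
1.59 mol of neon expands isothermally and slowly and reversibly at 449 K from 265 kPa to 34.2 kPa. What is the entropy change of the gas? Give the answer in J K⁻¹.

For an isothermal ideal gas ΔS_gas = nR ln(P₁/P₂) = 1.59 × 8.314 × ln(265/34.2) = 27.1 J/K.

ΔS_gas = 27.1 J/K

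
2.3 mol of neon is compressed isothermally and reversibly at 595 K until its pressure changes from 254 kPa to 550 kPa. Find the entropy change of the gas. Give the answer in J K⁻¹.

ΔS_gas = -14.8 J/K

For an isothermal ideal gas ΔS_gas = nR ln(P₁/P₂) = 2.3 × 8.314 × ln(254/550) = -14.8 J/K.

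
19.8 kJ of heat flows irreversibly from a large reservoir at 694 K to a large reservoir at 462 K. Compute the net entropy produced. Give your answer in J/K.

ΔS_total = 14.3 J/K

ΔS_hot = −Q/T_H = −19800/694 = -28.53 J/K and ΔS_cold = +Q/T_C = 19800/462 = 42.86 J/K.
ΔS_total = -28.53 + 42.86 = 14.3 J/K, positive as the second law requires.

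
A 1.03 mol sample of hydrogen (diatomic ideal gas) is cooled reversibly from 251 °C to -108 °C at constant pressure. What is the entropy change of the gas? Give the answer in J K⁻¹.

ΔS = -34.6 J/K

In kelvin: T₁ = 524.15 K, T₂ = 165.15 K. At constant pressure, ΔS = nC_p ln(T₂/T₁) with C_p = 7R/2 = 29.1 J mol⁻¹ K⁻¹.
ΔS = 1.03 × 29.1 × ln(165.15/524.15) = -34.6 J/K.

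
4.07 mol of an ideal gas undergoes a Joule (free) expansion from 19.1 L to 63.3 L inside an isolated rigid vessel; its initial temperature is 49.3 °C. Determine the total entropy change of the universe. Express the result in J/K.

ΔS_universe = 40.5 J/K

For an ideal gas in free expansion Q = 0 and W = 0, so T is unchanged.
Entropy is a state function; using a reversible isothermal path, ΔS_gas = nR ln(V₂/V₁) = 4.07 × 8.314 × ln(63.3/19.1) = 40.5 J/K.
The insulated surroundings exchange no heat, so ΔS_surr = 0 and ΔS_universe = ΔS_gas.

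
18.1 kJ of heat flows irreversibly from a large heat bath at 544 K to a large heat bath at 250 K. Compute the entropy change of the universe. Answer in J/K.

ΔS_total = 39.1 J/K

ΔS_hot = −Q/T_H = −18100/544 = -33.27 J/K and ΔS_cold = +Q/T_C = 18100/250 = 72.4 J/K.
ΔS_total = -33.27 + 72.4 = 39.1 J/K, positive as the second law requires.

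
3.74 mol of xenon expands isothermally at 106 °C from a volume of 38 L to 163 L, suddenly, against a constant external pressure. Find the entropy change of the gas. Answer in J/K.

ΔS_gas = 45.3 J/K

Entropy is a state function, so ΔS_gas depends only on the end states.
For an isothermal ideal gas ΔS_gas = nR ln(V₂/V₁) = 3.74 × 8.314 × ln(163/38) = 45.3 J/K.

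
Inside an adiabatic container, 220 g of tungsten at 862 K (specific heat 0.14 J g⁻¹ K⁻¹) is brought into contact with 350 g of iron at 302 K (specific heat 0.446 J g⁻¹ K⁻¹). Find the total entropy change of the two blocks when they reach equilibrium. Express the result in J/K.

Energy balance: T_f = (m₁c₁T₁ + m₂c₂T₂)/(m₁c₁ + m₂c₂) = 394.28 K.
ΔS₁ = m₁c₁ ln(T_f/T₁) = 30.8 × ln(394.28/862) = -24.09 J/K.
ΔS₂ = m₂c₂ ln(T_f/T₂) = 156.1 × ln(394.28/302) = 41.62 J/K.
ΔS_total = -24.09 + 41.62 = 17.5 J/K.

ΔS_total = 17.5 J/K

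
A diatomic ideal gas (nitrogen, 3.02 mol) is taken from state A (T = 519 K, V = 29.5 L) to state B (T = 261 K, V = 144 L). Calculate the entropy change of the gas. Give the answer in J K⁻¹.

Entropy is a state function: ΔS = nC_V ln(T₂/T₁) + nR ln(V₂/V₁), with C_V = 5R/2 = 20.79 J mol⁻¹ K⁻¹ for a diatomic ideal gas.
ΔS = 3.02 × [20.79 × ln(261/519) + 8.314 × ln(144/29.5)] = -3.34 J/K.

ΔS = -3.34 J/K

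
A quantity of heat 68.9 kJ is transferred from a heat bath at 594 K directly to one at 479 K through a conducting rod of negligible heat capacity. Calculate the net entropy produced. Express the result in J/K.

ΔS_total = 27.8 J/K

ΔS_hot = −Q/T_H = −68900/594 = -116 J/K and ΔS_cold = +Q/T_C = 68900/479 = 143.8 J/K.
ΔS_total = -116 + 143.8 = 27.8 J/K, positive as the second law requires.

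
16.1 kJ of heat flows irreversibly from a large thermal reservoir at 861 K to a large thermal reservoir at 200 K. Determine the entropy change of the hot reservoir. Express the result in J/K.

ΔS_hot = -18.7 J/K

The hot reservoir loses heat Q, so ΔS_hot = −Q/T_H = −16100/861 = -18.7 J/K.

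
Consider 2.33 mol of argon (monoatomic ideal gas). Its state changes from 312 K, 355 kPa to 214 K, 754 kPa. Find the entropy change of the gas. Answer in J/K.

ΔS = -32.9 J/K

ΔS = nC_p ln(T₂/T₁) − nR ln(P₂/P₁), with C_p = 5R/2 = 20.79 J mol⁻¹ K⁻¹ for a monoatomic ideal gas.
ΔS = 2.33 × [20.79 × ln(214/312) − 8.314 × ln(754/355)] = -32.9 J/K.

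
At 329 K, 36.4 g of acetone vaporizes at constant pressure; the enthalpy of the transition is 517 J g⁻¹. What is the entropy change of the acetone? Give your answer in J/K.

Heat absorbed by the substance: Q = mL = 36.4 × 517 = 18818.8 J.
At constant T, ΔS = Q_rev/T = 18818.8 / 329 = 57.2 J/K.

ΔS = 57.2 J/K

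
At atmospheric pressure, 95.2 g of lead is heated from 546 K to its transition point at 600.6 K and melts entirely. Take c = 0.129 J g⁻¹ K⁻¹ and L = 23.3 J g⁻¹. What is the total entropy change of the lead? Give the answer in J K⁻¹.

Warming step: ΔS₁ = m c ln(T_tr/T_i) = 95.2 × 0.129 × ln(600.6/546) = 1.17 J/K.
Phase change: ΔS₂ = +mL/T_tr = 95.2 × 23.3 / 600.6 = 3.693 J/K.
ΔS_total = (1.17) + (3.693) = 4.86 J/K.

ΔS = 4.86 J/K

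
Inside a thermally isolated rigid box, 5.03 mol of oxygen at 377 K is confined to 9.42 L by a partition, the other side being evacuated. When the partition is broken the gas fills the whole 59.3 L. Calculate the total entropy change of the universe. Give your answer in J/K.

For an ideal gas in free expansion Q = 0 and W = 0, so T is unchanged.
Entropy is a state function; using a reversible isothermal path, ΔS_gas = nR ln(V₂/V₁) = 5.03 × 8.314 × ln(59.3/9.42) = 76.9 J/K.
The insulated surroundings exchange no heat, so ΔS_surr = 0 and ΔS_universe = ΔS_gas.

ΔS_universe = 76.9 J/K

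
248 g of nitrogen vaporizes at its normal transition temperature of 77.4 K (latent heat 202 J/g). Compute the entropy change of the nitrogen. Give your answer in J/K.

Heat absorbed by the substance: Q = mL = 248 × 202 = 50096 J.
At constant T, ΔS = Q_rev/T = 50096 / 77.4 = 647 J/K.

ΔS = 647 J/K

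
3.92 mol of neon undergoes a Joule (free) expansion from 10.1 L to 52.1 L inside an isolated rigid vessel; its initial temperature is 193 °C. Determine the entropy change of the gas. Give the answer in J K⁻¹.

For an ideal gas in free expansion Q = 0 and W = 0, so T is unchanged.
Entropy is a state function; using a reversible isothermal path, ΔS_gas = nR ln(V₂/V₁) = 3.92 × 8.314 × ln(52.1/10.1) = 53.5 J/K.

ΔS_gas = 53.5 J/K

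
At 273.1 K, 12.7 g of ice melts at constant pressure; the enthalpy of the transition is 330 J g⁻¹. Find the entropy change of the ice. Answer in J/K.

ΔS = 15.3 J/K

Heat absorbed by the substance: Q = mL = 12.7 × 330 = 4191 J.
At constant T, ΔS = Q_rev/T = 4191 / 273.1 = 15.3 J/K.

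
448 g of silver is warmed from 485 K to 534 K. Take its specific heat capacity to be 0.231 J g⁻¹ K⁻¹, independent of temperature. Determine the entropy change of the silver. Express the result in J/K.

ΔS = 9.96 J/K

ΔS = ∫dQ_rev/T = m c ln(T₂/T₁) = 448 × 0.231 × ln(534/485) = 9.96 J/K.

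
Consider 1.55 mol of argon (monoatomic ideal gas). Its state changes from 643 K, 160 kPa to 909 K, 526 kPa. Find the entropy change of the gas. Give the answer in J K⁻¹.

ΔS = -4.18 J/K

ΔS = nC_p ln(T₂/T₁) − nR ln(P₂/P₁), with C_p = 5R/2 = 20.79 J mol⁻¹ K⁻¹ for a monoatomic ideal gas.
ΔS = 1.55 × [20.79 × ln(909/643) − 8.314 × ln(526/160)] = -4.18 J/K.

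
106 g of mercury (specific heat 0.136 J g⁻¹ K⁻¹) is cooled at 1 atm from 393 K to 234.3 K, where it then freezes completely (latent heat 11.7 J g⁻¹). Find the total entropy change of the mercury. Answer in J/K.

Cooling step: ΔS₁ = m c ln(T_tr/T_i) = 106 × 0.136 × ln(234.3/393) = -7.456 J/K.
Phase change: ΔS₂ = −mL/T_tr = −106 × 11.7 / 234.3 = -5.293 J/K.
ΔS_total = (-7.456) + (-5.293) = -12.7 J/K.

ΔS = -12.7 J/K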